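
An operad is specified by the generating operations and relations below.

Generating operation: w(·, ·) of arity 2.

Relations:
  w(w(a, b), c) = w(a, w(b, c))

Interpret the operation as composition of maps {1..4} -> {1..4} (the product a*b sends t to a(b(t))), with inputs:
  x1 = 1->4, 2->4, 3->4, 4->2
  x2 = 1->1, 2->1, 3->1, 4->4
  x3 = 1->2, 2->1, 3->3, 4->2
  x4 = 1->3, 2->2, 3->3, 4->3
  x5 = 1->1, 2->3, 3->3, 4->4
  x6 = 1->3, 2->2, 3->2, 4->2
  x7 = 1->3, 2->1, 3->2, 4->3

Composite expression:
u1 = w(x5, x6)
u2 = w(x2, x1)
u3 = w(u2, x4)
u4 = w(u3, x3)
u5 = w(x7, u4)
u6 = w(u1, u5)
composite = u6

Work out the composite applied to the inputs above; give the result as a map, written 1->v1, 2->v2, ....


1->3, 2->3, 3->3, 4->3


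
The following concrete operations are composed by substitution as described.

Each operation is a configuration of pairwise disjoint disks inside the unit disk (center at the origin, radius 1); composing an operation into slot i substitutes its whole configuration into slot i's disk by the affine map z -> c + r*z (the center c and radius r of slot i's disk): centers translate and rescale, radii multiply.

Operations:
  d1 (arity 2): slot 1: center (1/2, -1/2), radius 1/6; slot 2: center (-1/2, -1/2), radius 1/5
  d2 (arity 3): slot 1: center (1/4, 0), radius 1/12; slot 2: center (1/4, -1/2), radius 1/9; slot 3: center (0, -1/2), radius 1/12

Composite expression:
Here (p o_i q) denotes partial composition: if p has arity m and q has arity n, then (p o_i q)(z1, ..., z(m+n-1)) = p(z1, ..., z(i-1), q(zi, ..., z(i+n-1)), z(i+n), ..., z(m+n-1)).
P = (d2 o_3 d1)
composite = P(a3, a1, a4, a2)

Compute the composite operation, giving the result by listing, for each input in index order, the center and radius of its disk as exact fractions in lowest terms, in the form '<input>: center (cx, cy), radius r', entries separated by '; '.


a1: center (1/4, -1/2), radius 1/9; a2: center (-1/24, -13/24), radius 1/60; a3: center (1/4, 0), radius 1/12; a4: center (1/24, -13/24), radius 1/72


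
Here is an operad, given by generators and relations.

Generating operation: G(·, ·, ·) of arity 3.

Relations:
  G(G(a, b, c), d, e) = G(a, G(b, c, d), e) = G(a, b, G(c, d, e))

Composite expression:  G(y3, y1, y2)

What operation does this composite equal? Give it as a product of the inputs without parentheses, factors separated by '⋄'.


y3 ⋄ y1 ⋄ y2

Every regrouping of G is equal, so read the y-inputs in written order.
G(y3, y1, y2) linearizes to y3 ⋄ y1 ⋄ y2


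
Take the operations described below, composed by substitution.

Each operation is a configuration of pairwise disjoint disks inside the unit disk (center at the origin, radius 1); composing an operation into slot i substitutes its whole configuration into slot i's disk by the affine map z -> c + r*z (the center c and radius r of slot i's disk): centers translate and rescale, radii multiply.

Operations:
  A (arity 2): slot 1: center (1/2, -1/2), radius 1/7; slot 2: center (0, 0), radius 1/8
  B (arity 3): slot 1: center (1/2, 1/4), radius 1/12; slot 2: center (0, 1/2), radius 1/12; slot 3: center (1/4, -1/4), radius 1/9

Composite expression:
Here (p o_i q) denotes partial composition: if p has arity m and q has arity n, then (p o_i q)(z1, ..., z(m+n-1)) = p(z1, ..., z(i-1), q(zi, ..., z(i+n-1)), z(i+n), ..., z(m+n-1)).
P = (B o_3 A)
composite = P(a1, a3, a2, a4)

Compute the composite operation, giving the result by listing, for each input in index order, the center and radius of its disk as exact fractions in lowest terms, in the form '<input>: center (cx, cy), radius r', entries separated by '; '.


Only the slot chain above each a matters under B; compose those maps.
input a1: composing its 1 substitution step yields center (1/2, 1/4), radius 1/12
input a3: composing its 1 substitution step yields center (0, 1/2), radius 1/12
input a2: composing its 2 substitution steps yields center (11/36, -11/36), radius 1/63
input a4: composing its 2 substitution steps yields center (1/4, -1/4), radius 1/72

a1: center (1/2, 1/4), radius 1/12; a2: center (11/36, -11/36), radius 1/63; a3: center (0, 1/2), radius 1/12; a4: center (1/4, -1/4), radius 1/72


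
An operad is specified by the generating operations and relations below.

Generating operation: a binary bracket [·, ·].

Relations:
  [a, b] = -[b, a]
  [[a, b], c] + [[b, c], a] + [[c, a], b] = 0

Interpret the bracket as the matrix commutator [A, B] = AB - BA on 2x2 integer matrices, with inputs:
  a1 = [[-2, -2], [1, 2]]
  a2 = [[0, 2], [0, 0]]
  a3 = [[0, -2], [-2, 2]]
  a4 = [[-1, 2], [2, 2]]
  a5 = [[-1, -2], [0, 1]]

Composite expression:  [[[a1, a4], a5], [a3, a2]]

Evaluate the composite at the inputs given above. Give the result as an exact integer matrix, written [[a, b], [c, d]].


[[-40, -48], [-80, 40]]

[a1, a4] = [[-6, -14], [5, 6]]
[[a1, a4], a5] = [[10, -4], [-10, -10]]
[a3, a2] = [[4, -4], [0, -4]]
[[[a1, a4], a5], [a3, a2]] = [[-40, -48], [-80, 40]]


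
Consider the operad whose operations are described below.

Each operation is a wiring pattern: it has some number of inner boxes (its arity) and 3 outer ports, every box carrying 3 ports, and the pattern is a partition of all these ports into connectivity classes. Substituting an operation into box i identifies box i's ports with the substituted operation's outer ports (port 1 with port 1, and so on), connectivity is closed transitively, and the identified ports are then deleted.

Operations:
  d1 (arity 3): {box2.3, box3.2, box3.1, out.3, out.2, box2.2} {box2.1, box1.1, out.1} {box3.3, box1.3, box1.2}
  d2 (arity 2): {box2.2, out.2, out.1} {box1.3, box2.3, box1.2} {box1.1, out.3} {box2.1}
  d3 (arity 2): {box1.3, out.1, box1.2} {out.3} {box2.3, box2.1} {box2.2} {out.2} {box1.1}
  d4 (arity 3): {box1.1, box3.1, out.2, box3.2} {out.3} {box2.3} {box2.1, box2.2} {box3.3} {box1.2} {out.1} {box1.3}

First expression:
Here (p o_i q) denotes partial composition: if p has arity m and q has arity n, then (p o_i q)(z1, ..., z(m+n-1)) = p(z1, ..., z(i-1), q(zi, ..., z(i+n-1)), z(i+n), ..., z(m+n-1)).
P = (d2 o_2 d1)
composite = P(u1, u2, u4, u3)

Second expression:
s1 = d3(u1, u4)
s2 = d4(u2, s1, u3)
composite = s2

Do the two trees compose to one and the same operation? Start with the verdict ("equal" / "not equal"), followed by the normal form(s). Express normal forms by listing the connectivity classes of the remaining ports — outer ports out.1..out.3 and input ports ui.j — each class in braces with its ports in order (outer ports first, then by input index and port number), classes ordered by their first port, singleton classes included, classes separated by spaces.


not equal: they reduce to {out.1, out.2, u1.2, u1.3, u3.1, u3.2, u4.2, u4.3} {out.3, u1.1} {u2.1, u4.1} {u2.2, u2.3, u3.3} and {out.1} {out.2, u2.1, u3.1, u3.2} {out.3} {u1.1} {u1.2, u1.3} {u2.2} {u2.3} {u3.3} {u4.1, u4.3} {u4.2}

Normal form of the first expression: {out.1, out.2, u1.2, u1.3, u3.1, u3.2, u4.2, u4.3} {out.3, u1.1} {u2.1, u4.1} {u2.2, u2.3, u3.3}
Normal form of the second expression: {out.1} {out.2, u2.1, u3.1, u3.2} {out.3} {u1.1} {u1.2, u1.3} {u2.2} {u2.3} {u3.3} {u4.1, u4.3} {u4.2}
They disagree, so not equal.


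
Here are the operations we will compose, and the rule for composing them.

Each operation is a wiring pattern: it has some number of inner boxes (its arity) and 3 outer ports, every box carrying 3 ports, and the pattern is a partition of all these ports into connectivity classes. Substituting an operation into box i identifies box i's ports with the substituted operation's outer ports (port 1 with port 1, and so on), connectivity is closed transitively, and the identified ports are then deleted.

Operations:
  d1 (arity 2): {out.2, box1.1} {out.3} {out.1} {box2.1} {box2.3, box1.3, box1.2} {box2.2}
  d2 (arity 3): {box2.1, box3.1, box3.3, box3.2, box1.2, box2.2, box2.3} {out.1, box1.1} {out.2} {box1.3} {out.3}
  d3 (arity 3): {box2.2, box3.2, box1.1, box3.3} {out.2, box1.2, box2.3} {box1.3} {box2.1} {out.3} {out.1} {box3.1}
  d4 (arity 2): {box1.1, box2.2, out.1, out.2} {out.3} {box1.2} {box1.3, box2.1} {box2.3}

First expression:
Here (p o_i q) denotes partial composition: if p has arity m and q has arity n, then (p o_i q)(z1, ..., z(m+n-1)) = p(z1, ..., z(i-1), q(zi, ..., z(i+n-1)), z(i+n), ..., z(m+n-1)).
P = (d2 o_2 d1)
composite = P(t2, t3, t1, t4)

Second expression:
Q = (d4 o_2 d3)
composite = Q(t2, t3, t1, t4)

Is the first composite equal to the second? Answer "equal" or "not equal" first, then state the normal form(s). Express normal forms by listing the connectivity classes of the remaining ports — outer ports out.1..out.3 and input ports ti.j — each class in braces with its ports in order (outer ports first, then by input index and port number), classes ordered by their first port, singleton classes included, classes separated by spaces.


not equal — first {out.1, t2.1} {out.2} {out.3} {t1.1} {t1.2} {t1.3, t3.2, t3.3} {t2.2, t3.1, t4.1, t4.2, t4.3} {t2.3}, second {out.1, out.2, t1.3, t2.1, t3.2} {out.3} {t1.1} {t1.2, t3.1, t4.2, t4.3} {t2.2} {t2.3} {t3.3} {t4.1}


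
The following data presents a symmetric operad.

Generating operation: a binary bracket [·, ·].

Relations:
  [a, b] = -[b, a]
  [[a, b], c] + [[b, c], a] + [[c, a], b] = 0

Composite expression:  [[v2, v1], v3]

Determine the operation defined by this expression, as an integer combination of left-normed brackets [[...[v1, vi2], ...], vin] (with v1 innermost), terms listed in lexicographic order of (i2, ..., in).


-[[v1, v2], v3]

A multilinear Lie element is pinned by v1-initial words (v1 innermost).
Composite bracket: [[v2, v1], v3]
The bracket unfolds into 4 signed words via [a, b] = ab - ba (2^2 = 4).
Collect the words opening with v1:
  v1v2v3 appears with sign -1, giving the term -[[v1, v2], v3]


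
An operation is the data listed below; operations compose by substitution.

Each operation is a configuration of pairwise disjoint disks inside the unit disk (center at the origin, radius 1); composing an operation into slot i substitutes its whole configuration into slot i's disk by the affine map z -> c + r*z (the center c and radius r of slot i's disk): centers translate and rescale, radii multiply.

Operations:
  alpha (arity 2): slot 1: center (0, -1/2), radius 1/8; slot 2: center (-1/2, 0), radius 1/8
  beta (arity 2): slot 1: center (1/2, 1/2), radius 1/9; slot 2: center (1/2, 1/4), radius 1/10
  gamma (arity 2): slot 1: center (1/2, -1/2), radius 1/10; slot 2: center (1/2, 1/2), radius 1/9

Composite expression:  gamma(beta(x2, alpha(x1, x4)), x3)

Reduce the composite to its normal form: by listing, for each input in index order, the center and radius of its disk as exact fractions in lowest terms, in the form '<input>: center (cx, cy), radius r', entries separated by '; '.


x1: center (11/20, -12/25), radius 1/800; x2: center (11/20, -9/20), radius 1/90; x3: center (1/2, 1/2), radius 1/9; x4: center (109/200, -19/40), radius 1/800

Follow each x-input down from gamma: c' goes to c + r*c', radius to r*r'.
x2 passes through 2 substitutions, ending at center (11/20, -9/20), radius 1/90
x1 passes through 3 substitutions, ending at center (11/20, -12/25), radius 1/800
x4 passes through 3 substitutions, ending at center (109/200, -19/40), radius 1/800
x3 passes through 1 substitution, ending at center (1/2, 1/2), radius 1/9


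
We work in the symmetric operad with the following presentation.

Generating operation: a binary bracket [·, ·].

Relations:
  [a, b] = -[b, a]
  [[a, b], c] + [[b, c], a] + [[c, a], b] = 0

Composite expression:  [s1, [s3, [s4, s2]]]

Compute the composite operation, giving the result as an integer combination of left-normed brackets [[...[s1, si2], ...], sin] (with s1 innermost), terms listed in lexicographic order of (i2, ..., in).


Left-normed coefficients sit on the s1-initial expansion words.
Composite bracket: [s1, [s3, [s4, s2]]]
Applying ab - ba throughout gives 8 signed words (2^3 = 8).
Keep just the words that open with s1:
  sign of s1s2s4s3 is +1, so it contributes +[[[s1, s2], s4], s3]
  sign of s1s3s2s4 is -1, so it contributes -[[[s1, s3], s2], s4]
  sign of s1s3s4s2 is +1, so it contributes +[[[s1, s3], s4], s2]
  sign of s1s4s2s3 is -1, so it contributes -[[[s1, s4], s2], s3]

[[[s1, s2], s4], s3] - [[[s1, s3], s2], s4] + [[[s1, s3], s4], s2] - [[[s1, s4], s2], s3]


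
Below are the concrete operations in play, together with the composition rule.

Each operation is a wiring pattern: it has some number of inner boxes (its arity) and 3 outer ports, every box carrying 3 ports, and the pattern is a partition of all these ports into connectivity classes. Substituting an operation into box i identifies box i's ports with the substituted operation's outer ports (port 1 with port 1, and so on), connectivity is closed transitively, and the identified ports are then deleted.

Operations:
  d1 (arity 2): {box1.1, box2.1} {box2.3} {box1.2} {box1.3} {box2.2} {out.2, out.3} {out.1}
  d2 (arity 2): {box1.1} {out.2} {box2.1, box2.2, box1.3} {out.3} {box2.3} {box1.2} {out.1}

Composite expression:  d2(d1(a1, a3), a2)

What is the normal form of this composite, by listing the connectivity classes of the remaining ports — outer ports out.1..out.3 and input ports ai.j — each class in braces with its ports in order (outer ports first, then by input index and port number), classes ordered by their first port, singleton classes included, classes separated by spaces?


Connectivity passes through glued d2-boundaries; trace each wire chain.
d1 over (a1, a3) gives {out.1} {out.2, out.3} {a1.1, a3.1} {a1.2} {a1.3} {a3.2} {a3.3}, out.j being that stage's outer ports
d2 over (a1, a3, a2) gives {out.1} {out.2} {out.3} {a1.1, a3.1} {a1.2} {a1.3} {a2.1, a2.2} {a2.3} {a3.2} {a3.3}, out.j being that stage's outer ports

{out.1} {out.2} {out.3} {a1.1, a3.1} {a1.2} {a1.3} {a2.1, a2.2} {a2.3} {a3.2} {a3.3}


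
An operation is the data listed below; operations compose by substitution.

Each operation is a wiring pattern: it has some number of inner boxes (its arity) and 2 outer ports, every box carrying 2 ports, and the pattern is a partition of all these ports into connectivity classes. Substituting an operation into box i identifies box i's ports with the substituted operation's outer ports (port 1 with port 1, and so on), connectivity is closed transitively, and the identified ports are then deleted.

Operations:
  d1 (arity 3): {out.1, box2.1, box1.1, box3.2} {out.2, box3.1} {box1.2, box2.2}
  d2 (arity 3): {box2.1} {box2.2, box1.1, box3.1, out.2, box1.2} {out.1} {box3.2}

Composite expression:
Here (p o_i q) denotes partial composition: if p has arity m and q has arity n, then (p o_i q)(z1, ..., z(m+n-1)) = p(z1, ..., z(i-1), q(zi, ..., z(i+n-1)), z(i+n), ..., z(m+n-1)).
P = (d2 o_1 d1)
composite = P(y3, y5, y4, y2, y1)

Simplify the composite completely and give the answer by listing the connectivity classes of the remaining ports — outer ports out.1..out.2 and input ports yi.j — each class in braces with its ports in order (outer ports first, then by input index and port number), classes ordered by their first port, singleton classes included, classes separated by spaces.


{out.1} {out.2, y1.1, y2.2, y3.1, y4.1, y4.2, y5.1} {y1.2} {y2.1} {y3.2, y5.2}

Treat the ports identified at d2 as solder joints: merge, then drop.
stage d1: inputs (y3, y5, y4), connectivity {out.1, y3.1, y4.2, y5.1} {out.2, y4.1} {y3.2, y5.2}, out.j its boundary
stage d2: inputs (y3, y5, y4, y2, y1), connectivity {out.1} {out.2, y1.1, y2.2, y3.1, y4.1, y4.2, y5.1} {y1.2} {y2.1} {y3.2, y5.2}, out.j its boundary


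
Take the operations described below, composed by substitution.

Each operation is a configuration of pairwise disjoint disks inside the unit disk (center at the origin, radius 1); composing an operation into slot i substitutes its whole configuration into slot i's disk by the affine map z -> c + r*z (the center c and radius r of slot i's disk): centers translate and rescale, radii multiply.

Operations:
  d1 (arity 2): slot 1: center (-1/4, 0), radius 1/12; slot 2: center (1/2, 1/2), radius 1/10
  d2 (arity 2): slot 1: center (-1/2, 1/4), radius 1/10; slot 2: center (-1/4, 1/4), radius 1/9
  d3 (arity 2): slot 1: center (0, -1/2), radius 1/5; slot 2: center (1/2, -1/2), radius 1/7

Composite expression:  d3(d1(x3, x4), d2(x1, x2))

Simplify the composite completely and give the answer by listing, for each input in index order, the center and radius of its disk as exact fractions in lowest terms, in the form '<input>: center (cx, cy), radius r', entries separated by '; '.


x1: center (3/7, -13/28), radius 1/70; x2: center (13/28, -13/28), radius 1/63; x3: center (-1/20, -1/2), radius 1/60; x4: center (1/10, -2/5), radius 1/50

Nesting under d3 composes maps z -> c + r*z down each x-path.
input x3: applying the 2 nested substitutions gives center (-1/20, -1/2), radius 1/60
input x4: applying the 2 nested substitutions gives center (1/10, -2/5), radius 1/50
input x1: applying the 2 nested substitutions gives center (3/7, -13/28), radius 1/70
input x2: applying the 2 nested substitutions gives center (13/28, -13/28), radius 1/63


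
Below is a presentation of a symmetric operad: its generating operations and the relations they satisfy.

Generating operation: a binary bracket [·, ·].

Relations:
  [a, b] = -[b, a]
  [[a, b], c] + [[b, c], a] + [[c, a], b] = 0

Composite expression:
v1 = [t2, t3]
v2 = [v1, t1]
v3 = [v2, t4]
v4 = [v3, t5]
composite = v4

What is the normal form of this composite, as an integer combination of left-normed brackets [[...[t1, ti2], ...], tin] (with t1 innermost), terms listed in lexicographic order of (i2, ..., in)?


-[[[[t1, t2], t3], t4], t5] + [[[[t1, t3], t2], t4], t5]


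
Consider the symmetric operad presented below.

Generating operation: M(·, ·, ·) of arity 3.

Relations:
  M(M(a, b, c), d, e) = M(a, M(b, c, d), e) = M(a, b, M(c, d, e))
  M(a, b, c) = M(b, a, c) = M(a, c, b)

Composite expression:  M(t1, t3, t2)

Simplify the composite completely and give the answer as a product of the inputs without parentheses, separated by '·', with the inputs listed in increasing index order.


t1 · t2 · t3

Any arrangement under M is one operation, so sort the t-inputs.
M(t1, t3, t2) spells out as t1 · t3 · t2
putting the inputs in ascending order: t1 · t2 · t3


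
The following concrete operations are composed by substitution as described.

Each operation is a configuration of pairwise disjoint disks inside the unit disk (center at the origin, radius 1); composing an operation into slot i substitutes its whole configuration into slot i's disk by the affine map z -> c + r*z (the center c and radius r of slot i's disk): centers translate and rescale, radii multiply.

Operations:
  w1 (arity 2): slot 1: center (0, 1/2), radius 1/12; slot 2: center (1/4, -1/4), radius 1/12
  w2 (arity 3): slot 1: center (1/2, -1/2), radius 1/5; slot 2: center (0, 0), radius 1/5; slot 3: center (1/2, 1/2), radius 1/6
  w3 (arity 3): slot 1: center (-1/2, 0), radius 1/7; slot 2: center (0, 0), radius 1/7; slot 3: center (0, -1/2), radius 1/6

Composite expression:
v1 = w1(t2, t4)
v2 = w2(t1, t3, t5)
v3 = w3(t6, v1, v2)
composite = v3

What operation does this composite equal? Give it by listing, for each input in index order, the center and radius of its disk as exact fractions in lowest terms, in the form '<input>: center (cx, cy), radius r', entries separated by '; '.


Below w3, radii multiply path by path; the t-disk centers shift.
for t6, the 1-step affine chain lands on center (-1/2, 0), radius 1/7
for t2, the 2-step affine chain lands on center (0, 1/14), radius 1/84
for t4, the 2-step affine chain lands on center (1/28, -1/28), radius 1/84
for t1, the 2-step affine chain lands on center (1/12, -7/12), radius 1/30
for t3, the 2-step affine chain lands on center (0, -1/2), radius 1/30
for t5, the 2-step affine chain lands on center (1/12, -5/12), radius 1/36

t1: center (1/12, -7/12), radius 1/30; t2: center (0, 1/14), radius 1/84; t3: center (0, -1/2), radius 1/30; t4: center (1/28, -1/28), radius 1/84; t5: center (1/12, -5/12), radius 1/36; t6: center (-1/2, 0), radius 1/7


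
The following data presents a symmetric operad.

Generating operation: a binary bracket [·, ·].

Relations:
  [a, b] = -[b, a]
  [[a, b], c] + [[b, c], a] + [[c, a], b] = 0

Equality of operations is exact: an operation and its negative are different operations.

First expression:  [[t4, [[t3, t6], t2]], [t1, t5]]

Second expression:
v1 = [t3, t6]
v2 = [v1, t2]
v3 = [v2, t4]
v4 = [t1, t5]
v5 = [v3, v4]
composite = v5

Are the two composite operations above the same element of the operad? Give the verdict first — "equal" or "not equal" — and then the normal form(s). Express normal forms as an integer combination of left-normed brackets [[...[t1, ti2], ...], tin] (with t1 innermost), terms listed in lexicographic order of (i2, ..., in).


Normal form of the first expression: -[[[[[t1, t5], t2], t3], t6], t4] + [[[[[t1, t5], t2], t6], t3], t4] + [[[[[t1, t5], t3], t6], t2], t4] + [[[[[t1, t5], t4], t2], t3], t6] - [[[[[t1, t5], t4], t2], t6], t3] - [[[[[t1, t5], t4], t3], t6], t2] + [[[[[t1, t5], t4], t6], t3], t2] - [[[[[t1, t5], t6], t3], t2], t4]
Normal form of the second expression: [[[[[t1, t5], t2], t3], t6], t4] - [[[[[t1, t5], t2], t6], t3], t4] - [[[[[t1, t5], t3], t6], t2], t4] - [[[[[t1, t5], t4], t2], t3], t6] + [[[[[t1, t5], t4], t2], t6], t3] + [[[[[t1, t5], t4], t3], t6], t2] - [[[[[t1, t5], t4], t6], t3], t2] + [[[[[t1, t5], t6], t3], t2], t4]
No match — not equal.

not equal; first: -[[[[[t1, t5], t2], t3], t6], t4] + [[[[[t1, t5], t2], t6], t3], t4] + [[[[[t1, t5], t3], t6], t2], t4] + [[[[[t1, t5], t4], t2], t3], t6] - [[[[[t1, t5], t4], t2], t6], t3] - [[[[[t1, t5], t4], t3], t6], t2] + [[[[[t1, t5], t4], t6], t3], t2] - [[[[[t1, t5], t6], t3], t2], t4]; second: [[[[[t1, t5], t2], t3], t6], t4] - [[[[[t1, t5], t2], t6], t3], t4] - [[[[[t1, t5], t3], t6], t2], t4] - [[[[[t1, t5], t4], t2], t3], t6] + [[[[[t1, t5], t4], t2], t6], t3] + [[[[[t1, t5], t4], t3], t6], t2] - [[[[[t1, t5], t4], t6], t3], t2] + [[[[[t1, t5], t6], t3], t2], t4]


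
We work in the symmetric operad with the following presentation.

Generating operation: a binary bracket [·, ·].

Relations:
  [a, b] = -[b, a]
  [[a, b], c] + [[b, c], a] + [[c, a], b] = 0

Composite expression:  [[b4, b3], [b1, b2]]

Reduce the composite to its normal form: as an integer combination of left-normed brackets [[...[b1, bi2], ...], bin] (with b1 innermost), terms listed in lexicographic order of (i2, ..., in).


[[[b1, b2], b3], b4] - [[[b1, b2], b4], b3]


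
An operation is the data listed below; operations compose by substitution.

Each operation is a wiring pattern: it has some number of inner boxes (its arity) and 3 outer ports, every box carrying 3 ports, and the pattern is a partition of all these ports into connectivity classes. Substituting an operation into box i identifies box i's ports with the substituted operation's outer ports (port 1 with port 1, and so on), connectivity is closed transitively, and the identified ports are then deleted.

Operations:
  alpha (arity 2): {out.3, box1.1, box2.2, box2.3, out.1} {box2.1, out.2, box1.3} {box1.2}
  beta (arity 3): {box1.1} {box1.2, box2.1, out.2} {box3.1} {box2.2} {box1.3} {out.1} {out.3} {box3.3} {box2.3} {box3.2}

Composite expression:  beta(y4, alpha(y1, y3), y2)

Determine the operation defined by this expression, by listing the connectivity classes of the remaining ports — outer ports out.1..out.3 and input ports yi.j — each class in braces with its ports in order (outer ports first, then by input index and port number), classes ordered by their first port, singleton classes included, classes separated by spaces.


{out.1} {out.2, y1.1, y3.2, y3.3, y4.2} {out.3} {y1.2} {y1.3, y3.1} {y2.1} {y2.2} {y2.3} {y4.1} {y4.3}


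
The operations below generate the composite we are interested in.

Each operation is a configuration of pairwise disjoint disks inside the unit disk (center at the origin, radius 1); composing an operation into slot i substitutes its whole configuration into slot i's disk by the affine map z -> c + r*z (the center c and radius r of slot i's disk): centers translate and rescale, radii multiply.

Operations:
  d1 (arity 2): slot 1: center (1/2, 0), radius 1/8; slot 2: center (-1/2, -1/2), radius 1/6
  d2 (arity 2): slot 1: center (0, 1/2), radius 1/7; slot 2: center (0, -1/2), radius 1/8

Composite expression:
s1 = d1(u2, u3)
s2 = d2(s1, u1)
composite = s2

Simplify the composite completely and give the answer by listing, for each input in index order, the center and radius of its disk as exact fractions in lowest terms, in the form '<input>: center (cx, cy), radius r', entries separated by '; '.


u1: center (0, -1/2), radius 1/8; u2: center (1/14, 1/2), radius 1/56; u3: center (-1/14, 3/7), radius 1/42

Each u-disk chains the slot maps above it in d2; radii multiply.
for u2, the 2-step affine chain lands on center (1/14, 1/2), radius 1/56
for u3, the 2-step affine chain lands on center (-1/14, 3/7), radius 1/42
for u1, the 1-step affine chain lands on center (0, -1/2), radius 1/8


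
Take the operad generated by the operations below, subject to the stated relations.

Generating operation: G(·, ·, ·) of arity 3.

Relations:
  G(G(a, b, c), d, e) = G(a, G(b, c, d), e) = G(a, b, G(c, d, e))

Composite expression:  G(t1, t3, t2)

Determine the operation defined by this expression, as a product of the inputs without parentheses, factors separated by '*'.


t1 * t3 * t2


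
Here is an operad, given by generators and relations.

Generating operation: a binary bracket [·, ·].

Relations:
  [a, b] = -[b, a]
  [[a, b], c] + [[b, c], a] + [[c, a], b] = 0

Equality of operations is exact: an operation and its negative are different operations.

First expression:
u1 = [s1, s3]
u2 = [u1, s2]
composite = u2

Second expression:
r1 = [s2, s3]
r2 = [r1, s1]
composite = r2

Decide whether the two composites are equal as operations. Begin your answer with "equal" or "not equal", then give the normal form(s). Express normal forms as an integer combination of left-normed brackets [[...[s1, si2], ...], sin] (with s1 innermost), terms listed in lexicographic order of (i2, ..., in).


The first expression, normalized: [[s1, s3], s2]
The second expression, normalized: -[[s1, s2], s3] + [[s1, s3], s2]
The normal forms differ: not equal.

not equal; the first gives [[s1, s3], s2] and the second -[[s1, s2], s3] + [[s1, s3], s2]


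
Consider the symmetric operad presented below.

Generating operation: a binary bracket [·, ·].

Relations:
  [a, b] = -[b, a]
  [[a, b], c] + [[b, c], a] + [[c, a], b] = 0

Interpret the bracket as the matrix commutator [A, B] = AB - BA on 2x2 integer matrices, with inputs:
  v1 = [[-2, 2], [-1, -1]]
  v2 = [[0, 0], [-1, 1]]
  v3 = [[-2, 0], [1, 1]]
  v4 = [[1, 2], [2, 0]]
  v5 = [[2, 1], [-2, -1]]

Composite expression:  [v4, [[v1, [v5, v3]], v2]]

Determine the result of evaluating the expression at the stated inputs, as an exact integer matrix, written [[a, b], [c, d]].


[[48, -35], [11, -48]]

[v5, v3] = [[1, 3], [3, -1]]
[v1, [v5, v3]] = [[9, -7], [1, -9]]
[[v1, [v5, v3]], v2] = [[7, -7], [17, -7]]
[v4, [[v1, [v5, v3]], v2]] = [[48, -35], [11, -48]]


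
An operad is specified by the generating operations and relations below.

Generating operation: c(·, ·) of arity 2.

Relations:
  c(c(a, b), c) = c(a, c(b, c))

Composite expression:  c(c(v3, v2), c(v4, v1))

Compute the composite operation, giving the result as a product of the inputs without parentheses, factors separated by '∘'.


v3 ∘ v2 ∘ v4 ∘ v1

Associativity of c dissolves the nesting; only the v-input order survives.
c(v3, v2) collapses to v3 ∘ v2
c(v4, v1) collapses to v4 ∘ v1
c(c(v3, v2), c(v4, v1)) collapses to v3 ∘ v2 ∘ v4 ∘ v1


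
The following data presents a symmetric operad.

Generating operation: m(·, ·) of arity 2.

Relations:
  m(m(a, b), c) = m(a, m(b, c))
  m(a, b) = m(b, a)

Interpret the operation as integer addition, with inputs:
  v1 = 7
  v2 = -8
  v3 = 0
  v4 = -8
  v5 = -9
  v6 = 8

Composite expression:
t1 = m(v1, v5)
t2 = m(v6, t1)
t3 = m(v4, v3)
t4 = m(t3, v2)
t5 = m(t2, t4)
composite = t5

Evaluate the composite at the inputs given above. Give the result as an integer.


-10

m(v1, v5) = -2
m(v6, m(v1, v5)) = 6
m(v4, v3) = -8
m(m(v4, v3), v2) = -16
m(m(v6, m(v1, v5)), m(m(v4, v3), v2)) = -10


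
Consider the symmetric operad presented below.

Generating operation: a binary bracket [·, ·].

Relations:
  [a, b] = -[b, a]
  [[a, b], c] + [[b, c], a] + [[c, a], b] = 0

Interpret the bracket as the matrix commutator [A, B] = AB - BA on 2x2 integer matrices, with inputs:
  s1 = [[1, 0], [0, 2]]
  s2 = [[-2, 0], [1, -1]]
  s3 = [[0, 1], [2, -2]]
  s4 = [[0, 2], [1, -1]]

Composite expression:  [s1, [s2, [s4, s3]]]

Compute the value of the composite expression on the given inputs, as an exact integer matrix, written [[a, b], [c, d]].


[[0, -3], [6, 0]]

[s4, s3] = [[3, -3], [0, -3]]
[s2, [s4, s3]] = [[3, 3], [6, -3]]
[s1, [s2, [s4, s3]]] = [[0, -3], [6, 0]]


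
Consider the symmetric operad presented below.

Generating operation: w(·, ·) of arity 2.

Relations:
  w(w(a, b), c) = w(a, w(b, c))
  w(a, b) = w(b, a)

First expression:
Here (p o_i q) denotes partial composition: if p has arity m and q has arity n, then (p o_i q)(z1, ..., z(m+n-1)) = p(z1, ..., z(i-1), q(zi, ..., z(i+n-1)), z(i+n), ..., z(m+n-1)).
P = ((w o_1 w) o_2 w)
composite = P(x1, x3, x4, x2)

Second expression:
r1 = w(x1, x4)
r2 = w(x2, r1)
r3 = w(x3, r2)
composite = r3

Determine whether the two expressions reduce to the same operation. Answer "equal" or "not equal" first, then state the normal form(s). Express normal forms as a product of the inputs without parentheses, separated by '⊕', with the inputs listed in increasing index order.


Normal form of the first expression: x1 ⊕ x2 ⊕ x3 ⊕ x4
Normal form of the second expression: x1 ⊕ x2 ⊕ x3 ⊕ x4
Identical normal forms: equal.

equal; the common form is x1 ⊕ x2 ⊕ x3 ⊕ x4


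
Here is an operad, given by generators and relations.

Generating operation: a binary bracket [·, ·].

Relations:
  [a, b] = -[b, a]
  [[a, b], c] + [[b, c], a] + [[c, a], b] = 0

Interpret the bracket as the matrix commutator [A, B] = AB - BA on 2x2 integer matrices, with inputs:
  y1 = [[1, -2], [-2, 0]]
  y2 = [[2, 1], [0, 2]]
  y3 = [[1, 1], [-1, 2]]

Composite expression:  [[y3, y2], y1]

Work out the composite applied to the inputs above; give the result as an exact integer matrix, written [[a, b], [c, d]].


[[2, -3], [4, -2]]

[y3, y2] = [[1, -1], [0, -1]]
[[y3, y2], y1] = [[2, -3], [4, -2]]


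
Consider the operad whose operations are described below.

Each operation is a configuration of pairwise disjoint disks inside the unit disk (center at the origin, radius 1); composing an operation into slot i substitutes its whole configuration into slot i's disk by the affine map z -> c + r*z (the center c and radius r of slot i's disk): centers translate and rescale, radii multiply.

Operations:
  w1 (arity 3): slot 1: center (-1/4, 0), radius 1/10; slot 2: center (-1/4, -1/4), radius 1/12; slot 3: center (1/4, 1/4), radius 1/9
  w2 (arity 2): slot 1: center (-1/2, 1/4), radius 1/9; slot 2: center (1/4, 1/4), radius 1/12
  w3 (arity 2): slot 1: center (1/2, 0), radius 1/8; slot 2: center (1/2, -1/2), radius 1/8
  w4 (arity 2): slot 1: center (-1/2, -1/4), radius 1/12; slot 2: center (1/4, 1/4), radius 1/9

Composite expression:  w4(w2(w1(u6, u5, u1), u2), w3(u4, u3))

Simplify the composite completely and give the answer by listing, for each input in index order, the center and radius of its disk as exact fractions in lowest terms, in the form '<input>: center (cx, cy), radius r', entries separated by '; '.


u1: center (-233/432, -49/216), radius 1/972; u2: center (-23/48, -11/48), radius 1/144; u3: center (11/36, 7/36), radius 1/72; u4: center (11/36, 1/4), radius 1/72; u5: center (-235/432, -25/108), radius 1/1296; u6: center (-235/432, -11/48), radius 1/1080

Only the slot chain above each u matters under w4; compose those maps.
for u6, the 3-step affine chain lands on center (-235/432, -11/48), radius 1/1080
for u5, the 3-step affine chain lands on center (-235/432, -25/108), radius 1/1296
for u1, the 3-step affine chain lands on center (-233/432, -49/216), radius 1/972
for u2, the 2-step affine chain lands on center (-23/48, -11/48), radius 1/144
for u4, the 2-step affine chain lands on center (11/36, 1/4), radius 1/72
for u3, the 2-step affine chain lands on center (11/36, 7/36), radius 1/72


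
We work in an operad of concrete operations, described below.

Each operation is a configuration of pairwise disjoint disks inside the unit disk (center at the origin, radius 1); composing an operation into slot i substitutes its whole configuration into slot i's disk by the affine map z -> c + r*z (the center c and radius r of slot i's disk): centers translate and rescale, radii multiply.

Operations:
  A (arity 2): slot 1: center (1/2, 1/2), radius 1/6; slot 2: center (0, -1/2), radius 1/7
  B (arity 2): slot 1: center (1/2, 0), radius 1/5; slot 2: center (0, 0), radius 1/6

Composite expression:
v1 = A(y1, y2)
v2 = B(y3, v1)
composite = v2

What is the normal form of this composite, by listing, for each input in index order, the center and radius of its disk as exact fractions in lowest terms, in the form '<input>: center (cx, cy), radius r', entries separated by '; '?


Follow each y-input down from B: c' goes to c + r*c', radius to r*r'.
input y3: composing its 1 substitution step yields center (1/2, 0), radius 1/5
input y1: composing its 2 substitution steps yields center (1/12, 1/12), radius 1/36
input y2: composing its 2 substitution steps yields center (0, -1/12), radius 1/42

y1: center (1/12, 1/12), radius 1/36; y2: center (0, -1/12), radius 1/42; y3: center (1/2, 0), radius 1/5


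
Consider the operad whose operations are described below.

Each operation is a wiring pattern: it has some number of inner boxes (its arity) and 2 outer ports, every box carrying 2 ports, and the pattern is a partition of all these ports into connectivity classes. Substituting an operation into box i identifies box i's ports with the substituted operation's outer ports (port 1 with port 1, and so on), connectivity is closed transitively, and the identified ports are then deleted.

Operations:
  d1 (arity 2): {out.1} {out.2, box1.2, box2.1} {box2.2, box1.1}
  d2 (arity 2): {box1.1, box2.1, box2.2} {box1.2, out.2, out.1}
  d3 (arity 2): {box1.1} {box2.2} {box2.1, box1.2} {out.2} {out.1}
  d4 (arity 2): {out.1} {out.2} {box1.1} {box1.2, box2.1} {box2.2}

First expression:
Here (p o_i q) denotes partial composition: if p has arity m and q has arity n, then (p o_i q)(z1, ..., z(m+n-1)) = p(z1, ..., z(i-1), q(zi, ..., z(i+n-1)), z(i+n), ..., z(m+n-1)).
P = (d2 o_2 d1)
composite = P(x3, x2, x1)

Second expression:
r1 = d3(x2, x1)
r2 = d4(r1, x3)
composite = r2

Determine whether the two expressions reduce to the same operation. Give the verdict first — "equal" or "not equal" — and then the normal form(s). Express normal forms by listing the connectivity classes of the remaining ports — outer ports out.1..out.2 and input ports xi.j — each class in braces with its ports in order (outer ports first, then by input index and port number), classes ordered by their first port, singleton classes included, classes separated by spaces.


not equal; the first gives {out.1, out.2, x3.2} {x1.1, x2.2, x3.1} {x1.2, x2.1} and the second {out.1} {out.2} {x1.1, x2.2} {x1.2} {x2.1} {x3.1} {x3.2}

The first composite normalizes to {out.1, out.2, x3.2} {x1.1, x2.2, x3.1} {x1.2, x2.1}
The second composite normalizes to {out.1} {out.2} {x1.1, x2.2} {x1.2} {x2.1} {x3.1} {x3.2}
No match — not equal.


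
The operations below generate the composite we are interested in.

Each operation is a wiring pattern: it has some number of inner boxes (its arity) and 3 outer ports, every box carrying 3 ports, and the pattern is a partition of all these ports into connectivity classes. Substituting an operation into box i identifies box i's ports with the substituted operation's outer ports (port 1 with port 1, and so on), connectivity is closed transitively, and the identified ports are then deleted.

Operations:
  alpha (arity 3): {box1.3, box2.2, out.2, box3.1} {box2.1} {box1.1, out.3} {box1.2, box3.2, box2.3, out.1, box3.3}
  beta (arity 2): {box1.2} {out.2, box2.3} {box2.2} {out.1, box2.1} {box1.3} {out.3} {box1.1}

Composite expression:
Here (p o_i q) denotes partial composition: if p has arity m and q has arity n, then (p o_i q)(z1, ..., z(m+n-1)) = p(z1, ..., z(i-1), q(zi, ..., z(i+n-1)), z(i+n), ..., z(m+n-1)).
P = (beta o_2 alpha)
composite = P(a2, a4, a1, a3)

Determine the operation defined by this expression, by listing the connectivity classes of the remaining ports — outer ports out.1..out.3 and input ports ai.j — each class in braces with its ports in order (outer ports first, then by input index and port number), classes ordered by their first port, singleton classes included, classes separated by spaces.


Substituting into beta glues patterns; closure does the rest.
alpha over (a4, a1, a3) gives {out.1, a1.3, a3.2, a3.3, a4.2} {out.2, a1.2, a3.1, a4.3} {out.3, a4.1} {a1.1}, out.j being that stage's outer ports
beta over (a2, a4, a1, a3) gives {out.1, a1.3, a3.2, a3.3, a4.2} {out.2, a4.1} {out.3} {a1.1} {a1.2, a3.1, a4.3} {a2.1} {a2.2} {a2.3}, out.j being that stage's outer ports

{out.1, a1.3, a3.2, a3.3, a4.2} {out.2, a4.1} {out.3} {a1.1} {a1.2, a3.1, a4.3} {a2.1} {a2.2} {a2.3}


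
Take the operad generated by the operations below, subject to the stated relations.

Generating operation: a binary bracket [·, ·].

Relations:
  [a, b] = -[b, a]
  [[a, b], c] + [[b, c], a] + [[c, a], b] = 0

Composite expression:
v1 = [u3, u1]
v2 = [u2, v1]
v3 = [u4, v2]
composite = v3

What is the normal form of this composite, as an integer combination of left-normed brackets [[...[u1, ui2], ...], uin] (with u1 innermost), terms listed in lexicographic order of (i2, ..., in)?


Expand each bracket as ab - ba; the u1-initial words give the coefficients.
Composite bracket: [u4, [u2, [u3, u1]]]
Each bracket splits as ab - ba, giving 8 signed words (2^3 = 8).
Keep just the words that open with u1:
  from u1u3u2u4, sign -1: term -[[[u1, u3], u2], u4]

-[[[u1, u3], u2], u4]


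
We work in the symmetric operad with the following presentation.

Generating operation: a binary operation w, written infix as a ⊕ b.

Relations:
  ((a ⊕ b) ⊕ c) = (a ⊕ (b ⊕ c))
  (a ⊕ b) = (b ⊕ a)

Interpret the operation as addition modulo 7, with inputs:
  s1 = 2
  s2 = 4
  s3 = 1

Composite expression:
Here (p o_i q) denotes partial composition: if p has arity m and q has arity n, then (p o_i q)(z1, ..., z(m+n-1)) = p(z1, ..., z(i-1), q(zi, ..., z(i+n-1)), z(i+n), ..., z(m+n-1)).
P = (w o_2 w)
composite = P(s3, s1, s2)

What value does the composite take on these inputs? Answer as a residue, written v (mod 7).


0 (mod 7)

(s1 ⊕ s2) = 6
(s3 ⊕ (s1 ⊕ s2)) = 0


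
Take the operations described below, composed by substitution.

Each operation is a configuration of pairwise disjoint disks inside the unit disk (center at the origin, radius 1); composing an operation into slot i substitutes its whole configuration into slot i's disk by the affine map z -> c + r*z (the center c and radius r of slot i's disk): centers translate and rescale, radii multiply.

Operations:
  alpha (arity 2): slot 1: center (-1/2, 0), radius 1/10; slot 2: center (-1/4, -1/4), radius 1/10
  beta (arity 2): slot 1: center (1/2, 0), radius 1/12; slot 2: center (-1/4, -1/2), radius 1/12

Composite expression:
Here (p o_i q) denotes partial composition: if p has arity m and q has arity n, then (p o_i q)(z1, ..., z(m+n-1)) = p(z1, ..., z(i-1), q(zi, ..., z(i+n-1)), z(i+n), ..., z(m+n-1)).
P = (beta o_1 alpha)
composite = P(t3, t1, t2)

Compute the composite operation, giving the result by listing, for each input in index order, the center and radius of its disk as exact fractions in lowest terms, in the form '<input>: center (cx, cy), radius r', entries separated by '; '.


Each t-disk chains the slot maps above it in beta; radii multiply.
tracing t3 down its 2-map path: center (11/24, 0), radius 1/120
tracing t1 down its 2-map path: center (23/48, -1/48), radius 1/120
tracing t2 down its 1-map path: center (-1/4, -1/2), radius 1/12

t1: center (23/48, -1/48), radius 1/120; t2: center (-1/4, -1/2), radius 1/12; t3: center (11/24, 0), radius 1/120
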